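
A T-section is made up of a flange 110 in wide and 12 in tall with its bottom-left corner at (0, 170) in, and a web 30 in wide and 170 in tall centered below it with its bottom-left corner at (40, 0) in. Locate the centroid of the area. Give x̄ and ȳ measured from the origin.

web: A = 30 × 170 = 5100.00, centroid at (55.00, 85.00).
flange: A = 110 × 12 = 1320.00, centroid at (55.00, 176.00).
ΣA = 6420.00 in²
ΣAx̄ = (5100.00)(55.00) + (1320.00)(55.00) = 353100.00 in³
ΣAȳ = (5100.00)(85.00) + (1320.00)(176.00) = 665820.00 in³
x̄ = 353100.00 / 6420.00 = 55.00 in
ȳ = 665820.00 / 6420.00 = 103.71 in

x̄ = 55.00 in, ȳ = 103.71 in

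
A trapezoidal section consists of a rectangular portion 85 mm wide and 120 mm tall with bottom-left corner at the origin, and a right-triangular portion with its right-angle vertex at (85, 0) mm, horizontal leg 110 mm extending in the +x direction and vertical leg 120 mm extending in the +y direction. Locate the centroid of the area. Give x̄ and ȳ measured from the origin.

x̄ = 73.60 mm, ȳ = 52.14 mm

Part | A | x̄ᵢ | ȳᵢ | A·x̄ᵢ | A·ȳᵢ
rectangular portion | 10200.00 | 42.50 | 60.00 | 433500.00 | 612000.00
triangular portion | 6600.00 | 121.67 | 40.00 | 803000.00 | 264000.00
Σ | 16800.00 |  |  | 1236500.00 | 876000.00
x̄ = 1236500.00 / 16800.00 = 73.60 mm
ȳ = 876000.00 / 16800.00 = 52.14 mm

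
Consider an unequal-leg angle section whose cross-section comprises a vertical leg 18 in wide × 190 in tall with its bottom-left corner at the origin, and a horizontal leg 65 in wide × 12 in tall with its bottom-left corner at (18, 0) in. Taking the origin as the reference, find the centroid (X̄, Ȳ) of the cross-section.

vertical leg: A = 18 × 190 = 3420.00, centroid at (9.00, 95.00).
horizontal leg: A = 65 × 12 = 780.00, centroid at (50.50, 6.00).
ΣA = 4200.00 in², ΣAX̄ = 70170.00 in³, ΣAȲ = 329580.00 in³.
X̄ = 70170.00/4200.00 = 16.71 in; Ȳ = 329580.00/4200.00 = 78.47 in.

X̄ = 16.71 in, Ȳ = 78.47 in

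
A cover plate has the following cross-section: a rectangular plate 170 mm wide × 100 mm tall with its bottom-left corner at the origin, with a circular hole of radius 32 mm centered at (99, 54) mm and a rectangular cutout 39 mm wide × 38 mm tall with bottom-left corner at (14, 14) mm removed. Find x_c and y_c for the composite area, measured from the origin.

x_c = 87.54 mm, y_c = 51.00 mm

plate: A = 170 × 100 = 17000.00, centroid at (85.00, 50.00).
hole 1: A = −π·32² = -3216.99, centroid at (99.00, 54.00).
hole 2: A = −(39 × 38) = -1482.00, centroid at (33.50, 33.00).
ΣA = 12301.01 mm²
ΣAx_c = (17000.00)(85.00) + (-3216.99)(99.00) + (-1482.00)(33.50) = 1076870.90 mm³
ΣAy_c = (17000.00)(50.00) + (-3216.99)(54.00) + (-1482.00)(33.00) = 627376.49 mm³
x_c = 1076870.90 / 12301.01 = 87.54 mm
y_c = 627376.49 / 12301.01 = 51.00 mm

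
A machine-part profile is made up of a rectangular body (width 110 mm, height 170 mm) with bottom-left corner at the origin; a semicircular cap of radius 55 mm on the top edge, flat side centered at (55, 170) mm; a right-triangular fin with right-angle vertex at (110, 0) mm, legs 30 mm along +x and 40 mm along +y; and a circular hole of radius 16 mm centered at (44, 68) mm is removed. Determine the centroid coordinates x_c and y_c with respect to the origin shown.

x_c = 57.06 mm, y_c = 105.88 mm

rectangular body: A = 110 × 170 = 18700.00, centroid at (55.00, 85.00).
semicircular top: A = ½π·55² = 4751.66, centroid at (55.00, 193.34).
triangular fin: A = ½·30·40 = 600.00, centroid at (120.00, 13.33).
hole: A = −π·16² = -804.25, centroid at (44.00, 68.00).
ΣA = 23247.41 mm², ΣAx_c = 1326454.34 mm³, ΣAy_c = 2461509.83 mm³.
x_c = 1326454.34/23247.41 = 57.06 mm; y_c = 2461509.83/23247.41 = 105.88 mm.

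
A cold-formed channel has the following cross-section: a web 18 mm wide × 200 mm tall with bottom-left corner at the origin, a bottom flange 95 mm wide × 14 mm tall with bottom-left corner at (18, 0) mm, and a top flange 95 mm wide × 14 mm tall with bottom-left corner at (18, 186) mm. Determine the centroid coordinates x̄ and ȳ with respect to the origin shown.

Part | A | x̄ᵢ | ȳᵢ | A·x̄ᵢ | A·ȳᵢ
web | 3600.00 | 9.00 | 100.00 | 32400.00 | 360000.00
bottom flange | 1330.00 | 65.50 | 7.00 | 87115.00 | 9310.00
top flange | 1330.00 | 65.50 | 193.00 | 87115.00 | 256690.00
Σ | 6260.00 |  |  | 206630.00 | 626000.00
x̄ = 206630.00 / 6260.00 = 33.01 mm
ȳ = 626000.00 / 6260.00 = 100.00 mm

x̄ = 33.01 mm, ȳ = 100.00 mm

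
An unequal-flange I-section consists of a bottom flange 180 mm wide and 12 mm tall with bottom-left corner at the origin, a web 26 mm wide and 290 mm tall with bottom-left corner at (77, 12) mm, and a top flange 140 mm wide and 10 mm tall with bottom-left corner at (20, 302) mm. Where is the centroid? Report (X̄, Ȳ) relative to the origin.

X̄ = 90.00 mm, Ȳ = 146.54 mm

bottom flange: A = 180 × 12 = 2160.00, centroid at (90.00, 6.00).
web: A = 26 × 290 = 7540.00, centroid at (90.00, 157.00).
top flange: A = 140 × 10 = 1400.00, centroid at (90.00, 307.00).
ΣA = 11100.00 mm²
ΣAX̄ = (2160.00)(90.00) + (7540.00)(90.00) + (1400.00)(90.00) = 999000.00 mm³
ΣAȲ = (2160.00)(6.00) + (7540.00)(157.00) + (1400.00)(307.00) = 1626540.00 mm³
X̄ = 999000.00 / 11100.00 = 90.00 mm
Ȳ = 1626540.00 / 11100.00 = 146.54 mm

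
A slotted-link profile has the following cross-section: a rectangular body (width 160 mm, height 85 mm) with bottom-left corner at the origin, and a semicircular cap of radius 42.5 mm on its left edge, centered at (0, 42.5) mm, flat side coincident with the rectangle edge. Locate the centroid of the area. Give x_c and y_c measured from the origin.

Part | A | x̄ᵢ | ȳᵢ | A·x̄ᵢ | A·ȳᵢ
rectangular body | 13600.00 | 80.00 | 42.50 | 1088000.00 | 578000.00
semicircular end | 2837.25 | -18.04 | 42.50 | -51177.08 | 120583.16
Σ | 16437.25 |  |  | 1036822.92 | 698583.16
x_c = 1036822.92 / 16437.25 = 63.08 mm
y_c = 698583.16 / 16437.25 = 42.50 mm

x_c = 63.08 mm, y_c = 42.50 mm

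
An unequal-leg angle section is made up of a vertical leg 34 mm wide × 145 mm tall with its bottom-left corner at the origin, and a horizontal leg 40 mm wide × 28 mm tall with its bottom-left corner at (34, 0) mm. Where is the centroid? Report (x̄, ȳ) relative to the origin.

Part | A | x̄ᵢ | ȳᵢ | A·x̄ᵢ | A·ȳᵢ
vertical leg | 4930.00 | 17.00 | 72.50 | 83810.00 | 357425.00
horizontal leg | 1120.00 | 54.00 | 14.00 | 60480.00 | 15680.00
Σ | 6050.00 |  |  | 144290.00 | 373105.00
x̄ = 144290.00 / 6050.00 = 23.85 mm
ȳ = 373105.00 / 6050.00 = 61.67 mm

x̄ = 23.85 mm, ȳ = 61.67 mm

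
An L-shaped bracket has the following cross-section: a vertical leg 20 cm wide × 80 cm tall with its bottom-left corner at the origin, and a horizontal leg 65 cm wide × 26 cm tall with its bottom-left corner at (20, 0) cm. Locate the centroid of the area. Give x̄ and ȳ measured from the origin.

vertical leg: A = 20 × 80 = 1600.00, centroid at (10.00, 40.00).
horizontal leg: A = 65 × 26 = 1690.00, centroid at (52.50, 13.00).
ΣA = 3290.00 cm²
ΣAx̄ = (1600.00)(10.00) + (1690.00)(52.50) = 104725.00 cm³
ΣAȳ = (1600.00)(40.00) + (1690.00)(13.00) = 85970.00 cm³
x̄ = 104725.00 / 3290.00 = 31.83 cm
ȳ = 85970.00 / 3290.00 = 26.13 cm

x̄ = 31.83 cm, ȳ = 26.13 cm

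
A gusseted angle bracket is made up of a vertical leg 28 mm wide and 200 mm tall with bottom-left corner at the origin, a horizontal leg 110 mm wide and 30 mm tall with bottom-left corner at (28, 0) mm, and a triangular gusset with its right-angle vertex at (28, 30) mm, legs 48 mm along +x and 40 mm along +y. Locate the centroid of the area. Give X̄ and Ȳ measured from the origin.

X̄ = 40.01 mm, Ȳ = 66.03 mm

vertical leg: A = 28 × 200 = 5600.00, centroid at (14.00, 100.00).
horizontal leg: A = 110 × 30 = 3300.00, centroid at (83.00, 15.00).
gusset: A = ½·48·40 = 960.00, centroid at (44.00, 43.33).
ΣA = 9860.00 mm², ΣAX̄ = 394540.00 mm³, ΣAȲ = 651100.00 mm³.
X̄ = 394540.00/9860.00 = 40.01 mm; Ȳ = 651100.00/9860.00 = 66.03 mm.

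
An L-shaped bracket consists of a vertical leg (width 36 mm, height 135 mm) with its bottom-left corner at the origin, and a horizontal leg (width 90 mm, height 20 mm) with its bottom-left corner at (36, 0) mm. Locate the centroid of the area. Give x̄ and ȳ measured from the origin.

Part | A | x̄ᵢ | ȳᵢ | A·x̄ᵢ | A·ȳᵢ
vertical leg | 4860.00 | 18.00 | 67.50 | 87480.00 | 328050.00
horizontal leg | 1800.00 | 81.00 | 10.00 | 145800.00 | 18000.00
Σ | 6660.00 |  |  | 233280.00 | 346050.00
x̄ = 233280.00 / 6660.00 = 35.03 mm
ȳ = 346050.00 / 6660.00 = 51.96 mm

x̄ = 35.03 mm, ȳ = 51.96 mm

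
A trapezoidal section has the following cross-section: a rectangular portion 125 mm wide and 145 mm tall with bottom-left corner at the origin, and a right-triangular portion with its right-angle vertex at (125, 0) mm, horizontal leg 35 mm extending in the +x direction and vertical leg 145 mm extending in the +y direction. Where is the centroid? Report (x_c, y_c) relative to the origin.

x_c = 71.61 mm, y_c = 69.53 mm

Part | A | x̄ᵢ | ȳᵢ | A·x̄ᵢ | A·ȳᵢ
rectangular portion | 18125.00 | 62.50 | 72.50 | 1132812.50 | 1314062.50
triangular portion | 2537.50 | 136.67 | 48.33 | 346791.67 | 122645.83
Σ | 20662.50 |  |  | 1479604.17 | 1436708.33
x_c = 1479604.17 / 20662.50 = 71.61 mm
y_c = 1436708.33 / 20662.50 = 69.53 mm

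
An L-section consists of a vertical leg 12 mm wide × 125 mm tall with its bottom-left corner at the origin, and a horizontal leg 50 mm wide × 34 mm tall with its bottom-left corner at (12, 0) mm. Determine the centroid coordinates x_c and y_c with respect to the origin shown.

vertical leg: A = 12 × 125 = 1500.00, centroid at (6.00, 62.50).
horizontal leg: A = 50 × 34 = 1700.00, centroid at (37.00, 17.00).
ΣA = 3200.00 mm², ΣAx_c = 71900.00 mm³, ΣAy_c = 122650.00 mm³.
x_c = 71900.00/3200.00 = 22.47 mm; y_c = 122650.00/3200.00 = 38.33 mm.

x_c = 22.47 mm, y_c = 38.33 mm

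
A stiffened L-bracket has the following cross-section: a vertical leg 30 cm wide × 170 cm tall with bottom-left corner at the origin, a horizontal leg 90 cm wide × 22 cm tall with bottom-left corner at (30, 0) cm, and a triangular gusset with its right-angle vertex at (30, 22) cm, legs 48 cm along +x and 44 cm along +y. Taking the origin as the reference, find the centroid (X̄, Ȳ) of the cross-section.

vertical leg: A = 30 × 170 = 5100.00, centroid at (15.00, 85.00).
horizontal leg: A = 90 × 22 = 1980.00, centroid at (75.00, 11.00).
gusset: A = ½·48·44 = 1056.00, centroid at (46.00, 36.67).
ΣA = 8136.00 cm²
ΣAX̄ = (5100.00)(15.00) + (1980.00)(75.00) + (1056.00)(46.00) = 273576.00 cm³
ΣAȲ = (5100.00)(85.00) + (1980.00)(11.00) + (1056.00)(36.67) = 494000.00 cm³
X̄ = 273576.00 / 8136.00 = 33.63 cm
Ȳ = 494000.00 / 8136.00 = 60.72 cm

X̄ = 33.63 cm, Ȳ = 60.72 cm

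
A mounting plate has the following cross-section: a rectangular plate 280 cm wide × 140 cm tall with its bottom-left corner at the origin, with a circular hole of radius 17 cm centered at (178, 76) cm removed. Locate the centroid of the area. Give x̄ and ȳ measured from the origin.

x̄ = 139.10 cm, ȳ = 69.86 cm

plate: A = 280 × 140 = 39200.00, centroid at (140.00, 70.00).
hole: A = −π·17² = -907.92, centroid at (178.00, 76.00).
ΣA = 38292.08 cm²
ΣAx̄ = (39200.00)(140.00) + (-907.92)(178.00) = 5326390.19 cm³
ΣAȳ = (39200.00)(70.00) + (-907.92)(76.00) = 2674998.06 cm³
x̄ = 5326390.19 / 38292.08 = 139.10 cm
ȳ = 2674998.06 / 38292.08 = 69.86 cm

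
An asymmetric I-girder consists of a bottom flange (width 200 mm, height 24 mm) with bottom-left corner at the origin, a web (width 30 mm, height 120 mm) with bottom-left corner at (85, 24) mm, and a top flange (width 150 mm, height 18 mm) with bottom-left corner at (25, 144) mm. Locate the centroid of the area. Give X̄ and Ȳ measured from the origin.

Part | A | x̄ᵢ | ȳᵢ | A·x̄ᵢ | A·ȳᵢ
bottom flange | 4800.00 | 100.00 | 12.00 | 480000.00 | 57600.00
web | 3600.00 | 100.00 | 84.00 | 360000.00 | 302400.00
top flange | 2700.00 | 100.00 | 153.00 | 270000.00 | 413100.00
Σ | 11100.00 |  |  | 1110000.00 | 773100.00
X̄ = 1110000.00 / 11100.00 = 100.00 mm
Ȳ = 773100.00 / 11100.00 = 69.65 mm

X̄ = 100.00 mm, Ȳ = 69.65 mm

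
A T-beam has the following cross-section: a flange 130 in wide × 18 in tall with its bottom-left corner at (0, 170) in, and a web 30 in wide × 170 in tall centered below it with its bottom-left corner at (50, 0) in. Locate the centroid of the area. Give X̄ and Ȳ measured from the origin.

web: A = 30 × 170 = 5100.00, centroid at (65.00, 85.00).
flange: A = 130 × 18 = 2340.00, centroid at (65.00, 179.00).
ΣA = 7440.00 in²
ΣAX̄ = (5100.00)(65.00) + (2340.00)(65.00) = 483600.00 in³
ΣAȲ = (5100.00)(85.00) + (2340.00)(179.00) = 852360.00 in³
X̄ = 483600.00 / 7440.00 = 65.00 in
Ȳ = 852360.00 / 7440.00 = 114.56 in

X̄ = 65.00 in, Ȳ = 114.56 in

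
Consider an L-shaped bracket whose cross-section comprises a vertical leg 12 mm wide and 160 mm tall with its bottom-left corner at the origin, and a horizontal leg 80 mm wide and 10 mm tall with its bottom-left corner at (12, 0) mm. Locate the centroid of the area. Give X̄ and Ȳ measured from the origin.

Part | A | x̄ᵢ | ȳᵢ | A·x̄ᵢ | A·ȳᵢ
vertical leg | 1920.00 | 6.00 | 80.00 | 11520.00 | 153600.00
horizontal leg | 800.00 | 52.00 | 5.00 | 41600.00 | 4000.00
Σ | 2720.00 |  |  | 53120.00 | 157600.00
X̄ = 53120.00 / 2720.00 = 19.53 mm
Ȳ = 157600.00 / 2720.00 = 57.94 mm

X̄ = 19.53 mm, Ȳ = 57.94 mm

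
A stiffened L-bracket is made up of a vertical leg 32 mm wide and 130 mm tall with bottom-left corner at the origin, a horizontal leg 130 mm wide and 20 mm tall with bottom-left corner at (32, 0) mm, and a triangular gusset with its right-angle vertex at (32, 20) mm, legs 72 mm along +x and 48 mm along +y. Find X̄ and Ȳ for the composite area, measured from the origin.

vertical leg: A = 32 × 130 = 4160.00, centroid at (16.00, 65.00).
horizontal leg: A = 130 × 20 = 2600.00, centroid at (97.00, 10.00).
gusset: A = ½·72·48 = 1728.00, centroid at (56.00, 36.00).
ΣA = 8488.00 mm²
ΣAX̄ = (4160.00)(16.00) + (2600.00)(97.00) + (1728.00)(56.00) = 415528.00 mm³
ΣAȲ = (4160.00)(65.00) + (2600.00)(10.00) + (1728.00)(36.00) = 358608.00 mm³
X̄ = 415528.00 / 8488.00 = 48.95 mm
Ȳ = 358608.00 / 8488.00 = 42.25 mm

X̄ = 48.95 mm, Ȳ = 42.25 mm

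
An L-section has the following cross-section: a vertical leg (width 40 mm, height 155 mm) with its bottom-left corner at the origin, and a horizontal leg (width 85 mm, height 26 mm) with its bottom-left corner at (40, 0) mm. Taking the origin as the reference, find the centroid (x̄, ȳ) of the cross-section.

x̄ = 36.42 mm, ȳ = 60.55 mm

Part | A | x̄ᵢ | ȳᵢ | A·x̄ᵢ | A·ȳᵢ
vertical leg | 6200.00 | 20.00 | 77.50 | 124000.00 | 480500.00
horizontal leg | 2210.00 | 82.50 | 13.00 | 182325.00 | 28730.00
Σ | 8410.00 |  |  | 306325.00 | 509230.00
x̄ = 306325.00 / 8410.00 = 36.42 mm
ȳ = 509230.00 / 8410.00 = 60.55 mm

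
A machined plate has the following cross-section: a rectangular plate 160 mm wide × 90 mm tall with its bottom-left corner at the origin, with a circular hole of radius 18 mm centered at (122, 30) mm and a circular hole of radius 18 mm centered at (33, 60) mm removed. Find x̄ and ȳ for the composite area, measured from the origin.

x̄ = 80.41 mm, ȳ = 45.00 mm

plate: A = 160 × 90 = 14400.00, centroid at (80.00, 45.00).
hole 1: A = −π·18² = -1017.88, centroid at (122.00, 30.00).
hole 2: A = −π·18² = -1017.88, centroid at (33.00, 60.00).
ΣA = 12364.25 mm²
ΣAx̄ = (14400.00)(80.00) + (-1017.88)(122.00) + (-1017.88)(33.00) = 994229.22 mm³
ΣAȳ = (14400.00)(45.00) + (-1017.88)(30.00) + (-1017.88)(60.00) = 556391.16 mm³
x̄ = 994229.22 / 12364.25 = 80.41 mm
ȳ = 556391.16 / 12364.25 = 45.00 mm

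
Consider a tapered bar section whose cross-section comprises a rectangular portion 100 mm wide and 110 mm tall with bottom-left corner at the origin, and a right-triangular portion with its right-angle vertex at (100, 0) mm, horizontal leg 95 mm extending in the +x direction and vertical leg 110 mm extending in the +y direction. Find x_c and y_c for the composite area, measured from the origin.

x_c = 76.30 mm, y_c = 49.10 mm

rectangular portion: A = 100 × 110 = 11000.00, centroid at (50.00, 55.00).
triangular portion: A = ½·95·110 = 5225.00, centroid at (131.67, 36.67).
ΣA = 16225.00 mm², ΣAx_c = 1237958.33 mm³, ΣAy_c = 796583.33 mm³.
x_c = 1237958.33/16225.00 = 76.30 mm; y_c = 796583.33/16225.00 = 49.10 mm.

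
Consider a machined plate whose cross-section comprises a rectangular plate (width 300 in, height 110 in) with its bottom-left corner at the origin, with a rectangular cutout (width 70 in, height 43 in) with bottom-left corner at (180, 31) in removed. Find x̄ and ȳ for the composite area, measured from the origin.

x̄ = 143.48 in, ȳ = 55.25 in

plate: A = 300 × 110 = 33000.00, centroid at (150.00, 55.00).
hole: A = −(70 × 43) = -3010.00, centroid at (215.00, 52.50).
ΣA = 29990.00 in², ΣAx̄ = 4302850.00 in³, ΣAȳ = 1656975.00 in³.
x̄ = 4302850.00/29990.00 = 143.48 in; ȳ = 1656975.00/29990.00 = 55.25 in.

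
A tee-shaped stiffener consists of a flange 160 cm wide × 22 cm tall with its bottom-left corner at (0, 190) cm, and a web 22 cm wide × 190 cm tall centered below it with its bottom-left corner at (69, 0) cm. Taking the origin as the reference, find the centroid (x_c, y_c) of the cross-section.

x_c = 80.00 cm, y_c = 143.46 cm

web: A = 22 × 190 = 4180.00, centroid at (80.00, 95.00).
flange: A = 160 × 22 = 3520.00, centroid at (80.00, 201.00).
ΣA = 7700.00 cm², ΣAx_c = 616000.00 cm³, ΣAy_c = 1104620.00 cm³.
x_c = 616000.00/7700.00 = 80.00 cm; y_c = 1104620.00/7700.00 = 143.46 cm.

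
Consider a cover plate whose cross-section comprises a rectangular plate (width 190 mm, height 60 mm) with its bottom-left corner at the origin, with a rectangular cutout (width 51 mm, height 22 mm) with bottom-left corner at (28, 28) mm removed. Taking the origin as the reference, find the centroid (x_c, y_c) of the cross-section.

x_c = 99.53 mm, y_c = 29.02 mm

Part | A | x̄ᵢ | ȳᵢ | A·x̄ᵢ | A·ȳᵢ
plate | 11400.00 | 95.00 | 30.00 | 1083000.00 | 342000.00
hole | -1122.00 | 53.50 | 39.00 | -60027.00 | -43758.00
Σ | 10278.00 |  |  | 1022973.00 | 298242.00
x_c = 1022973.00 / 10278.00 = 99.53 mm
y_c = 298242.00 / 10278.00 = 29.02 mm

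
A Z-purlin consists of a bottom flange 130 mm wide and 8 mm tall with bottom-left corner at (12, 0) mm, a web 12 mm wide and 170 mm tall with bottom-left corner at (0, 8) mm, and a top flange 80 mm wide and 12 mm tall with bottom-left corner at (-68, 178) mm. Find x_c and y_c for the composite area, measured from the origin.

x_c = 16.20 mm, y_c = 91.71 mm

Part | A | x̄ᵢ | ȳᵢ | A·x̄ᵢ | A·ȳᵢ
bottom flange | 1040.00 | 77.00 | 4.00 | 80080.00 | 4160.00
web | 2040.00 | 6.00 | 93.00 | 12240.00 | 189720.00
top flange | 960.00 | -28.00 | 184.00 | -26880.00 | 176640.00
Σ | 4040.00 |  |  | 65440.00 | 370520.00
x_c = 65440.00 / 4040.00 = 16.20 mm
y_c = 370520.00 / 4040.00 = 91.71 mm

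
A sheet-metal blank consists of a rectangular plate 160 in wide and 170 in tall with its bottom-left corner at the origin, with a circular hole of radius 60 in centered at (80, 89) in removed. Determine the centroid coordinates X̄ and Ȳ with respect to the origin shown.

X̄ = 80.00 in, Ȳ = 82.15 in

plate: A = 160 × 170 = 27200.00, centroid at (80.00, 85.00).
hole: A = −π·60² = -11309.73, centroid at (80.00, 89.00).
ΣA = 15890.27 in²
ΣAX̄ = (27200.00)(80.00) + (-11309.73)(80.00) = 1271221.32 in³
ΣAȲ = (27200.00)(85.00) + (-11309.73)(89.00) = 1305433.71 in³
X̄ = 1271221.32 / 15890.27 = 80.00 in
Ȳ = 1305433.71 / 15890.27 = 82.15 in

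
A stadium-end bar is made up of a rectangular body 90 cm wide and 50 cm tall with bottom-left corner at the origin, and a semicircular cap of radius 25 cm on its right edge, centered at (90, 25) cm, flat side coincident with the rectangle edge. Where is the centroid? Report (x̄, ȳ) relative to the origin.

rectangular body: A = 90 × 50 = 4500.00, centroid at (45.00, 25.00).
semicircular end: A = ½π·25² = 981.75, centroid at (100.61, 25.00).
ΣA = 5481.75 cm², ΣAx̄ = 301273.96 cm³, ΣAȳ = 137043.69 cm³.
x̄ = 301273.96/5481.75 = 54.96 cm; ȳ = 137043.69/5481.75 = 25.00 cm.

x̄ = 54.96 cm, ȳ = 25.00 cm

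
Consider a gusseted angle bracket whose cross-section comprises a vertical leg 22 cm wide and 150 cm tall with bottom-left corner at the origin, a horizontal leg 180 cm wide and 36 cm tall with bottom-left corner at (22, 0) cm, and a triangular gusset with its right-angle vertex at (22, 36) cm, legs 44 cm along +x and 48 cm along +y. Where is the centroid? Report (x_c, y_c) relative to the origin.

x_c = 73.90 cm, y_c = 38.67 cm

Part | A | x̄ᵢ | ȳᵢ | A·x̄ᵢ | A·ȳᵢ
vertical leg | 3300.00 | 11.00 | 75.00 | 36300.00 | 247500.00
horizontal leg | 6480.00 | 112.00 | 18.00 | 725760.00 | 116640.00
gusset | 1056.00 | 36.67 | 52.00 | 38720.00 | 54912.00
Σ | 10836.00 |  |  | 800780.00 | 419052.00
x_c = 800780.00 / 10836.00 = 73.90 cm
y_c = 419052.00 / 10836.00 = 38.67 cm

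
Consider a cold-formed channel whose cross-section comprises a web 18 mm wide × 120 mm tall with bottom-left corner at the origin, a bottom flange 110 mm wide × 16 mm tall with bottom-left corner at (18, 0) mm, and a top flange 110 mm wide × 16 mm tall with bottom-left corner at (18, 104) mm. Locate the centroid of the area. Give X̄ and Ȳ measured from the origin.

X̄ = 48.66 mm, Ȳ = 60.00 mm

Part | A | x̄ᵢ | ȳᵢ | A·x̄ᵢ | A·ȳᵢ
web | 2160.00 | 9.00 | 60.00 | 19440.00 | 129600.00
bottom flange | 1760.00 | 73.00 | 8.00 | 128480.00 | 14080.00
top flange | 1760.00 | 73.00 | 112.00 | 128480.00 | 197120.00
Σ | 5680.00 |  |  | 276400.00 | 340800.00
X̄ = 276400.00 / 5680.00 = 48.66 mm
Ȳ = 340800.00 / 5680.00 = 60.00 mm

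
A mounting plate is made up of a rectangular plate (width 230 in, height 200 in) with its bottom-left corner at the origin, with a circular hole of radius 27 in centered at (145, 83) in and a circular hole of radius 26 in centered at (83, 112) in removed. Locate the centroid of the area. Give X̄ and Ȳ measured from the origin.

X̄ = 114.98 in, Ȳ = 100.32 in

plate: A = 230 × 200 = 46000.00, centroid at (115.00, 100.00).
hole 1: A = −π·27² = -2290.22, centroid at (145.00, 83.00).
hole 2: A = −π·26² = -2123.72, centroid at (83.00, 112.00).
ΣA = 41586.06 in²
ΣAX̄ = (46000.00)(115.00) + (-2290.22)(145.00) + (-2123.72)(83.00) = 4781649.47 in³
ΣAȲ = (46000.00)(100.00) + (-2290.22)(83.00) + (-2123.72)(112.00) = 4172055.39 in³
X̄ = 4781649.47 / 41586.06 = 114.98 in
Ȳ = 4172055.39 / 41586.06 = 100.32 in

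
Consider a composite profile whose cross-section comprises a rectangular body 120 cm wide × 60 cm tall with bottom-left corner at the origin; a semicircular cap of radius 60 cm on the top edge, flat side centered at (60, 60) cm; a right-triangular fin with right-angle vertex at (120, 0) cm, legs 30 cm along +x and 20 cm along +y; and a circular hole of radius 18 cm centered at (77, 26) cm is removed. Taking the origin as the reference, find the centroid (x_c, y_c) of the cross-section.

x_c = 60.30 cm, y_c = 55.60 cm

Part | A | x̄ᵢ | ȳᵢ | A·x̄ᵢ | A·ȳᵢ
rectangular body | 7200.00 | 60.00 | 30.00 | 432000.00 | 216000.00
semicircular top | 5654.87 | 60.00 | 85.46 | 339292.01 | 483292.01
triangular fin | 300.00 | 130.00 | 6.67 | 39000.00 | 2000.00
hole | -1017.88 | 77.00 | 26.00 | -78376.45 | -26464.78
Σ | 12136.99 |  |  | 731915.55 | 674827.23
x_c = 731915.55 / 12136.99 = 60.30 cm
y_c = 674827.23 / 12136.99 = 55.60 cm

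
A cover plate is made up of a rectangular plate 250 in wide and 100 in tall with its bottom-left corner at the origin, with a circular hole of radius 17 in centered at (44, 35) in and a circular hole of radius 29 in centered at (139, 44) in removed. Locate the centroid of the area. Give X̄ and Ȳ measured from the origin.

plate: A = 250 × 100 = 25000.00, centroid at (125.00, 50.00).
hole 1: A = −π·17² = -907.92, centroid at (44.00, 35.00).
hole 2: A = −π·29² = -2642.08, centroid at (139.00, 44.00).
ΣA = 21450.00 in²
ΣAX̄ = (25000.00)(125.00) + (-907.92)(44.00) + (-2642.08)(139.00) = 2717802.47 in³
ΣAȲ = (25000.00)(50.00) + (-907.92)(35.00) + (-2642.08)(44.00) = 1101971.30 in³
X̄ = 2717802.47 / 21450.00 = 126.70 in
Ȳ = 1101971.30 / 21450.00 = 51.37 in

X̄ = 126.70 in, Ȳ = 51.37 in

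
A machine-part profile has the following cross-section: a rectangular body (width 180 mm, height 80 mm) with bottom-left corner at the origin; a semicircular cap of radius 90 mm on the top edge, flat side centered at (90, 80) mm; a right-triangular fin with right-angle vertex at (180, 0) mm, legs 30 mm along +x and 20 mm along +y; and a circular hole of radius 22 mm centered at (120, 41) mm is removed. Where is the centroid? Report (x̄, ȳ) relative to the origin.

rectangular body: A = 180 × 80 = 14400.00, centroid at (90.00, 40.00).
semicircular top: A = ½π·90² = 12723.45, centroid at (90.00, 118.20).
triangular fin: A = ½·30·20 = 300.00, centroid at (190.00, 6.67).
hole: A = −π·22² = -1520.53, centroid at (120.00, 41.00).
ΣA = 25902.92 mm², ΣAx̄ = 2315646.82 mm³, ΣAȳ = 2019534.26 mm³.
x̄ = 2315646.82/25902.92 = 89.40 mm; ȳ = 2019534.26/25902.92 = 77.97 mm.

x̄ = 89.40 mm, ȳ = 77.97 mm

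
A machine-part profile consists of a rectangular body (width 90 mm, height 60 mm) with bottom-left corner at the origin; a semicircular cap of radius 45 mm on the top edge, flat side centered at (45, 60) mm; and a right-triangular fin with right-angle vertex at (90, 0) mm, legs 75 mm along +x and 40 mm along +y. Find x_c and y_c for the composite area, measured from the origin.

rectangular body: A = 90 × 60 = 5400.00, centroid at (45.00, 30.00).
semicircular top: A = ½π·45² = 3180.86, centroid at (45.00, 79.10).
triangular fin: A = ½·75·40 = 1500.00, centroid at (115.00, 13.33).
ΣA = 10080.86 mm², ΣAx_c = 558638.82 mm³, ΣAy_c = 433601.75 mm³.
x_c = 558638.82/10080.86 = 55.42 mm; y_c = 433601.75/10080.86 = 43.01 mm.

x_c = 55.42 mm, y_c = 43.01 mm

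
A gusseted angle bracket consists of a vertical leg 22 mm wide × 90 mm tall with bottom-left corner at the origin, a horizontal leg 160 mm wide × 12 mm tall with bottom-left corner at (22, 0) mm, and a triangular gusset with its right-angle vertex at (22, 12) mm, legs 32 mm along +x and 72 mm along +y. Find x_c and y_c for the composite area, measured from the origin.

x_c = 50.52 mm, y_c = 28.13 mm

vertical leg: A = 22 × 90 = 1980.00, centroid at (11.00, 45.00).
horizontal leg: A = 160 × 12 = 1920.00, centroid at (102.00, 6.00).
gusset: A = ½·32·72 = 1152.00, centroid at (32.67, 36.00).
ΣA = 5052.00 mm²
ΣAx_c = (1980.00)(11.00) + (1920.00)(102.00) + (1152.00)(32.67) = 255252.00 mm³
ΣAy_c = (1980.00)(45.00) + (1920.00)(6.00) + (1152.00)(36.00) = 142092.00 mm³
x_c = 255252.00 / 5052.00 = 50.52 mm
y_c = 142092.00 / 5052.00 = 28.13 mm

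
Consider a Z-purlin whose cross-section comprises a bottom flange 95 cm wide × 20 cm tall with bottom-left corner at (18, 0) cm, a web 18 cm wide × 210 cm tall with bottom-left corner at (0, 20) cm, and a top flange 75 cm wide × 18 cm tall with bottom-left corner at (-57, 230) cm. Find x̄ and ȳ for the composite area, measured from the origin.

x̄ = 18.80 cm, ȳ = 115.81 cm

Part | A | x̄ᵢ | ȳᵢ | A·x̄ᵢ | A·ȳᵢ
bottom flange | 1900.00 | 65.50 | 10.00 | 124450.00 | 19000.00
web | 3780.00 | 9.00 | 125.00 | 34020.00 | 472500.00
top flange | 1350.00 | -19.50 | 239.00 | -26325.00 | 322650.00
Σ | 7030.00 |  |  | 132145.00 | 814150.00
x̄ = 132145.00 / 7030.00 = 18.80 cm
ȳ = 814150.00 / 7030.00 = 115.81 cm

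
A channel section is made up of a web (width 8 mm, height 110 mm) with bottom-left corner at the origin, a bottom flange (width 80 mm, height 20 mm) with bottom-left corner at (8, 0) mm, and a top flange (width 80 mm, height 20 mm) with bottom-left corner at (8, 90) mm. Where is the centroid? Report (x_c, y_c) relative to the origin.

web: A = 8 × 110 = 880.00, centroid at (4.00, 55.00).
bottom flange: A = 80 × 20 = 1600.00, centroid at (48.00, 10.00).
top flange: A = 80 × 20 = 1600.00, centroid at (48.00, 100.00).
ΣA = 4080.00 mm²
ΣAx_c = (880.00)(4.00) + (1600.00)(48.00) + (1600.00)(48.00) = 157120.00 mm³
ΣAy_c = (880.00)(55.00) + (1600.00)(10.00) + (1600.00)(100.00) = 224400.00 mm³
x_c = 157120.00 / 4080.00 = 38.51 mm
y_c = 224400.00 / 4080.00 = 55.00 mm

x_c = 38.51 mm, y_c = 55.00 mm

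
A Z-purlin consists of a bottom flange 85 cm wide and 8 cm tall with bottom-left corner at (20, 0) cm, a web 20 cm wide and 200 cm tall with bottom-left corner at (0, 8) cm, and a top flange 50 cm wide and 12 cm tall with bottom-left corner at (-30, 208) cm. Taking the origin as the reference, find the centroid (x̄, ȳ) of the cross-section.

x̄ = 15.06 cm, ȳ = 106.65 cm

Part | A | x̄ᵢ | ȳᵢ | A·x̄ᵢ | A·ȳᵢ
bottom flange | 680.00 | 62.50 | 4.00 | 42500.00 | 2720.00
web | 4000.00 | 10.00 | 108.00 | 40000.00 | 432000.00
top flange | 600.00 | -5.00 | 214.00 | -3000.00 | 128400.00
Σ | 5280.00 |  |  | 79500.00 | 563120.00
x̄ = 79500.00 / 5280.00 = 15.06 cm
ȳ = 563120.00 / 5280.00 = 106.65 cm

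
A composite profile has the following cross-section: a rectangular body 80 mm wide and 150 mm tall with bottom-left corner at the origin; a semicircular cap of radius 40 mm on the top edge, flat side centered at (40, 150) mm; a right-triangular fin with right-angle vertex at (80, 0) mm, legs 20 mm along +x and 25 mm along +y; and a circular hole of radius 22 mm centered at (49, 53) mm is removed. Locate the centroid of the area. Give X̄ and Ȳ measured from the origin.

X̄ = 39.85 mm, Ȳ = 93.72 mm

rectangular body: A = 80 × 150 = 12000.00, centroid at (40.00, 75.00).
semicircular top: A = ½π·40² = 2513.27, centroid at (40.00, 166.98).
triangular fin: A = ½·20·25 = 250.00, centroid at (86.67, 8.33).
hole: A = −π·22² = -1520.53, centroid at (49.00, 53.00).
ΣA = 13242.74 mm²
ΣAX̄ = (12000.00)(40.00) + (2513.27)(40.00) + (250.00)(86.67) + (-1520.53)(49.00) = 527691.62 mm³
ΣAȲ = (12000.00)(75.00) + (2513.27)(166.98) + (250.00)(8.33) + (-1520.53)(53.00) = 1241152.98 mm³
X̄ = 527691.62 / 13242.74 = 39.85 mm
Ȳ = 1241152.98 / 13242.74 = 93.72 mm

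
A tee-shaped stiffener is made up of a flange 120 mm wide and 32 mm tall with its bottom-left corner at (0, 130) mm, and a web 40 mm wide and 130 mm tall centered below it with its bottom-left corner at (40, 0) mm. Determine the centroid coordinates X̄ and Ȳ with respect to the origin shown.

web: A = 40 × 130 = 5200.00, centroid at (60.00, 65.00).
flange: A = 120 × 32 = 3840.00, centroid at (60.00, 146.00).
ΣA = 9040.00 mm², ΣAX̄ = 542400.00 mm³, ΣAȲ = 898640.00 mm³.
X̄ = 542400.00/9040.00 = 60.00 mm; Ȳ = 898640.00/9040.00 = 99.41 mm.

X̄ = 60.00 mm, Ȳ = 99.41 mm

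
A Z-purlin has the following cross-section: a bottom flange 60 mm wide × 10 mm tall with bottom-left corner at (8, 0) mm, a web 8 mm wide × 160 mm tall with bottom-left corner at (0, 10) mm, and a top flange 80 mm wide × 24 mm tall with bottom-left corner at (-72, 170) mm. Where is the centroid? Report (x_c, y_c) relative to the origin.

x_c = -8.82 mm, y_c = 123.06 mm

bottom flange: A = 60 × 10 = 600.00, centroid at (38.00, 5.00).
web: A = 8 × 160 = 1280.00, centroid at (4.00, 90.00).
top flange: A = 80 × 24 = 1920.00, centroid at (-32.00, 182.00).
ΣA = 3800.00 mm², ΣAx_c = -33520.00 mm³, ΣAy_c = 467640.00 mm³.
x_c = -33520.00/3800.00 = -8.82 mm; y_c = 467640.00/3800.00 = 123.06 mm.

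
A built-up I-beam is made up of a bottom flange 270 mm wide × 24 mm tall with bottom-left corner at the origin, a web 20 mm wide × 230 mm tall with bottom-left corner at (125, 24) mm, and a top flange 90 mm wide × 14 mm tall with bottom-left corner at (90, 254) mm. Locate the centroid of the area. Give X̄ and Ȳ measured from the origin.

X̄ = 135.00 mm, Ȳ = 84.77 mm

bottom flange: A = 270 × 24 = 6480.00, centroid at (135.00, 12.00).
web: A = 20 × 230 = 4600.00, centroid at (135.00, 139.00).
top flange: A = 90 × 14 = 1260.00, centroid at (135.00, 261.00).
ΣA = 12340.00 mm²
ΣAX̄ = (6480.00)(135.00) + (4600.00)(135.00) + (1260.00)(135.00) = 1665900.00 mm³
ΣAȲ = (6480.00)(12.00) + (4600.00)(139.00) + (1260.00)(261.00) = 1046020.00 mm³
X̄ = 1665900.00 / 12340.00 = 135.00 mm
Ȳ = 1046020.00 / 12340.00 = 84.77 mm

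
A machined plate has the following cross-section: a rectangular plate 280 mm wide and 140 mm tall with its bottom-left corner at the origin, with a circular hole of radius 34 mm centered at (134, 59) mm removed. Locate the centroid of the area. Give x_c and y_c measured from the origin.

x_c = 140.61 mm, y_c = 71.12 mm

plate: A = 280 × 140 = 39200.00, centroid at (140.00, 70.00).
hole: A = −π·34² = -3631.68, centroid at (134.00, 59.00).
ΣA = 35568.32 mm², ΣAx_c = 5001354.73 mm³, ΣAy_c = 2529730.81 mm³.
x_c = 5001354.73/35568.32 = 140.61 mm; y_c = 2529730.81/35568.32 = 71.12 mm.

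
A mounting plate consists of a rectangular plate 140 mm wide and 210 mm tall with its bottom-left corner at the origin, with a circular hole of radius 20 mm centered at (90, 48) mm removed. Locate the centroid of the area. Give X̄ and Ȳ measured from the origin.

plate: A = 140 × 210 = 29400.00, centroid at (70.00, 105.00).
hole: A = −π·20² = -1256.64, centroid at (90.00, 48.00).
ΣA = 28143.36 mm², ΣAX̄ = 1944902.66 mm³, ΣAȲ = 3026681.42 mm³.
X̄ = 1944902.66/28143.36 = 69.11 mm; Ȳ = 3026681.42/28143.36 = 107.55 mm.

X̄ = 69.11 mm, Ȳ = 107.55 mm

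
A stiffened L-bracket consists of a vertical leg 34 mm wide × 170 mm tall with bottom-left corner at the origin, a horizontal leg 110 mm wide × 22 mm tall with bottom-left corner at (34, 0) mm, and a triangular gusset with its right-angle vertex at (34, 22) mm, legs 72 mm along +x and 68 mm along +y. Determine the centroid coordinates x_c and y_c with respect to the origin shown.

vertical leg: A = 34 × 170 = 5780.00, centroid at (17.00, 85.00).
horizontal leg: A = 110 × 22 = 2420.00, centroid at (89.00, 11.00).
gusset: A = ½·72·68 = 2448.00, centroid at (58.00, 44.67).
ΣA = 10648.00 mm², ΣAx_c = 455624.00 mm³, ΣAy_c = 627264.00 mm³.
x_c = 455624.00/10648.00 = 42.79 mm; y_c = 627264.00/10648.00 = 58.91 mm.

x_c = 42.79 mm, y_c = 58.91 mm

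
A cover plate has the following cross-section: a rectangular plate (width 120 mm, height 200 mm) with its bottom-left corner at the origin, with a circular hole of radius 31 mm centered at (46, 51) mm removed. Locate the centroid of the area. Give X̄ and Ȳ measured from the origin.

X̄ = 62.01 mm, Ȳ = 107.05 mm

Part | A | x̄ᵢ | ȳᵢ | A·x̄ᵢ | A·ȳᵢ
plate | 24000.00 | 60.00 | 100.00 | 1440000.00 | 2400000.00
hole | -3019.07 | 46.00 | 51.00 | -138877.24 | -153972.60
Σ | 20980.93 |  |  | 1301122.76 | 2246027.40
X̄ = 1301122.76 / 20980.93 = 62.01 mm
Ȳ = 2246027.40 / 20980.93 = 107.05 mm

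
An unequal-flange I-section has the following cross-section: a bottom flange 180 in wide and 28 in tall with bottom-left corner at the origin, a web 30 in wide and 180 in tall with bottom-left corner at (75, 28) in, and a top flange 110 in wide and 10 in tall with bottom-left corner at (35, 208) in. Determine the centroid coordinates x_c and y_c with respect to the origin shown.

bottom flange: A = 180 × 28 = 5040.00, centroid at (90.00, 14.00).
web: A = 30 × 180 = 5400.00, centroid at (90.00, 118.00).
top flange: A = 110 × 10 = 1100.00, centroid at (90.00, 213.00).
ΣA = 11540.00 in²
ΣAx_c = (5040.00)(90.00) + (5400.00)(90.00) + (1100.00)(90.00) = 1038600.00 in³
ΣAy_c = (5040.00)(14.00) + (5400.00)(118.00) + (1100.00)(213.00) = 942060.00 in³
x_c = 1038600.00 / 11540.00 = 90.00 in
y_c = 942060.00 / 11540.00 = 81.63 in

x_c = 90.00 in, y_c = 81.63 in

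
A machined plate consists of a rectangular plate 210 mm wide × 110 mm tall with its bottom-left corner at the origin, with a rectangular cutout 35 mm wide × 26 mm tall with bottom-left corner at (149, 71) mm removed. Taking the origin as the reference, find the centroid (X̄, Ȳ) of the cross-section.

X̄ = 102.48 mm, Ȳ = 53.81 mm

Part | A | x̄ᵢ | ȳᵢ | A·x̄ᵢ | A·ȳᵢ
plate | 23100.00 | 105.00 | 55.00 | 2425500.00 | 1270500.00
hole | -910.00 | 166.50 | 84.00 | -151515.00 | -76440.00
Σ | 22190.00 |  |  | 2273985.00 | 1194060.00
X̄ = 2273985.00 / 22190.00 = 102.48 mm
Ȳ = 1194060.00 / 22190.00 = 53.81 mm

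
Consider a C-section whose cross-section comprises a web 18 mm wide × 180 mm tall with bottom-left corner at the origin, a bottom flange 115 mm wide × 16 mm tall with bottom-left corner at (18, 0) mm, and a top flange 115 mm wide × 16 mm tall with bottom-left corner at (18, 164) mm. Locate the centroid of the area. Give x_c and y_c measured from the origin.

x_c = 44.36 mm, y_c = 90.00 mm

web: A = 18 × 180 = 3240.00, centroid at (9.00, 90.00).
bottom flange: A = 115 × 16 = 1840.00, centroid at (75.50, 8.00).
top flange: A = 115 × 16 = 1840.00, centroid at (75.50, 172.00).
ΣA = 6920.00 mm²
ΣAx_c = (3240.00)(9.00) + (1840.00)(75.50) + (1840.00)(75.50) = 307000.00 mm³
ΣAy_c = (3240.00)(90.00) + (1840.00)(8.00) + (1840.00)(172.00) = 622800.00 mm³
x_c = 307000.00 / 6920.00 = 44.36 mm
y_c = 622800.00 / 6920.00 = 90.00 mm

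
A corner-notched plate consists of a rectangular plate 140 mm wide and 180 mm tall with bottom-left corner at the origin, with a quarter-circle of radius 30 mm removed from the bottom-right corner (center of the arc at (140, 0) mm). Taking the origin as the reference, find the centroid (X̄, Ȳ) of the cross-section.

Part | A | x̄ᵢ | ȳᵢ | A·x̄ᵢ | A·ȳᵢ
plate | 25200.00 | 70.00 | 90.00 | 1764000.00 | 2268000.00
removed quarter-circle | -706.86 | 127.27 | 12.73 | -89960.17 | -9000.00
Σ | 24493.14 |  |  | 1674039.83 | 2259000.00
X̄ = 1674039.83 / 24493.14 = 68.35 mm
Ȳ = 2259000.00 / 24493.14 = 92.23 mm

X̄ = 68.35 mm, Ȳ = 92.23 mm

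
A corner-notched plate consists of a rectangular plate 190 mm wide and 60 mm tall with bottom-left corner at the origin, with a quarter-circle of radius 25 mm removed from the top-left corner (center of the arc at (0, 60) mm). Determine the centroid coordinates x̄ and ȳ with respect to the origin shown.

x̄ = 98.80 mm, ȳ = 29.13 mm

plate: A = 190 × 60 = 11400.00, centroid at (95.00, 30.00).
removed quarter-circle: A = −¼π·25² = -490.87, centroid at (10.61, 49.39).
ΣA = 10909.13 mm², ΣAx̄ = 1077791.67 mm³, ΣAȳ = 317755.90 mm³.
x̄ = 1077791.67/10909.13 = 98.80 mm; ȳ = 317755.90/10909.13 = 29.13 mm.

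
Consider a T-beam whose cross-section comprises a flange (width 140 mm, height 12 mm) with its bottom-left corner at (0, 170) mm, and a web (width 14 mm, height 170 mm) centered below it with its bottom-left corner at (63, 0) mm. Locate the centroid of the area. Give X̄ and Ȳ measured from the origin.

X̄ = 70.00 mm, Ȳ = 122.66 mm

Part | A | x̄ᵢ | ȳᵢ | A·x̄ᵢ | A·ȳᵢ
web | 2380.00 | 70.00 | 85.00 | 166600.00 | 202300.00
flange | 1680.00 | 70.00 | 176.00 | 117600.00 | 295680.00
Σ | 4060.00 |  |  | 284200.00 | 497980.00
X̄ = 284200.00 / 4060.00 = 70.00 mm
Ȳ = 497980.00 / 4060.00 = 122.66 mm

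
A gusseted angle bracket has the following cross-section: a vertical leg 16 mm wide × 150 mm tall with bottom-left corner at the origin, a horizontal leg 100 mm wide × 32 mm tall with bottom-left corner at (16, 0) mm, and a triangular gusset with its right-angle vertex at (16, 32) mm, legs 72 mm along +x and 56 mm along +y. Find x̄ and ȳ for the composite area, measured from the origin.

vertical leg: A = 16 × 150 = 2400.00, centroid at (8.00, 75.00).
horizontal leg: A = 100 × 32 = 3200.00, centroid at (66.00, 16.00).
gusset: A = ½·72·56 = 2016.00, centroid at (40.00, 50.67).
ΣA = 7616.00 mm², ΣAx̄ = 311040.00 mm³, ΣAȳ = 333344.00 mm³.
x̄ = 311040.00/7616.00 = 40.84 mm; ȳ = 333344.00/7616.00 = 43.77 mm.

x̄ = 40.84 mm, ȳ = 43.77 mm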